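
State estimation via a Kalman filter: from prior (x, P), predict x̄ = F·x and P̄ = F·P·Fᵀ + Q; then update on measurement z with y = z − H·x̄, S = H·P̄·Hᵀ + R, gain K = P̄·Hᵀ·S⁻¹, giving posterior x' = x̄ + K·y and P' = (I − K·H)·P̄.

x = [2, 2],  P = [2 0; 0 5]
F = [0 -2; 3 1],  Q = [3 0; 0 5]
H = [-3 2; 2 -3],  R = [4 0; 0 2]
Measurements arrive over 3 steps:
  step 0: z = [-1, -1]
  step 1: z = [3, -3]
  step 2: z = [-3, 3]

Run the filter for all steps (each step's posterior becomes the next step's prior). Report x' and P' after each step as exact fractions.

step 0: x' = [8609/8171, 8826/8171], P' = [12060/8171 9752/8171; 9752/8171 9360/8171]
step 1: x' = [-7666215/13408549, 1231641/1915507], P' = [13619484/13408549 1543156/1915507; 1543156/1915507 4703942/5746521]
step 2: x' = [-6773383257/145462808929, -166657103217/145462808929], P' = [147720856716/145462808929 117128186668/145462808929; 117128186668/145462808929 118957478654/145462808929]

step 0: x̄ = F·x = [-4, 8]
step 0: P̄ = F·P·Fᵀ + Q = [23 -10; -10 28]
step 0: y = z − H·x̄ = [-29, 31]
step 0: S = H·P̄·Hᵀ + R = [443 -436; -436 466]
step 0: K = P̄·Hᵀ·S⁻¹ = [-4169/8171 -2568/8171; -2634/8171 -4288/8171]
step 0: x' = x̄ + K·y = [8609/8171, 8826/8171]
step 0: P' = (I − K·H)·P̄ = [12060/8171 9752/8171; 9752/8171 9360/8171]
step 1: x̄ = F·x = [-17652/8171, 34653/8171]
step 1: P̄ = F·P·Fᵀ + Q = [61953/8171 -77232/8171; -77232/8171 217267/8171]
step 1: y = z − H·x̄ = [-97749/8171, 114750/8171]
step 1: S = H·P̄·Hᵀ + R = [2386113/8171 -2679336/8171; -2679336/8171 3146341/8171]
step 1: K = P̄·Hᵀ·S⁻¹ = [-437597/1218959 -2583654/13408549; -101830/522411 -808815/1915507]
step 1: x' = x̄ + K·y = [-7666215/13408549, 1231641/1915507]
step 1: P' = (I − K·H)·P̄ = [13619484/13408549 1543156/1915507; 1543156/1915507 4703942/5746521]
step 2: x̄ = F·x = [-2463282/1915507, -14377158/13408549]
step 2: P̄ = F·P·Fᵀ + Q = [36055331/5746521 -37184692/5746521; -37184692/5746521 796219553/40225647]
step 2: y = z − H·x̄ = [-63200253/13408549, 31580121/13408549]
step 2: S = H·P̄·Hᵀ + R = [8740780781/40225647 -9675448192/40225647; -9675448192/40225647 11379490667/40225647]
step 2: K = P̄·Hᵀ·S⁻¹ = [-52226549203/145462808929 -27971423286/145462808929; -28367400674/145462808929 -61308031313/145462808929]
step 2: x' = x̄ + K·y = [-6773383257/145462808929, -166657103217/145462808929]
step 2: P' = (I − K·H)·P̄ = [147720856716/145462808929 117128186668/145462808929; 117128186668/145462808929 118957478654/145462808929]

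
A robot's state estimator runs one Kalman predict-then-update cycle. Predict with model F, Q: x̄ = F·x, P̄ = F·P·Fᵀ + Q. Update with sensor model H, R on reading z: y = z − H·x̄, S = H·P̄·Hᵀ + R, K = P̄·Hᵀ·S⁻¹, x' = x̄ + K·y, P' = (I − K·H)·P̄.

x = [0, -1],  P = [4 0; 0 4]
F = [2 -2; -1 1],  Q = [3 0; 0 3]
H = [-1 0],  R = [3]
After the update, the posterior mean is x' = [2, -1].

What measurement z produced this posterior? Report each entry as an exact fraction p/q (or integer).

z = [-2]

x̄ = F·x = [2, -1]
P̄ = F·P·Fᵀ + Q = [35 -16; -16 11]
S = H·P̄·Hᵀ + R = [38]
K = P̄·Hᵀ·S⁻¹ = [-35/38; 8/19]
x' − x̄ = [0, 0] = K·y
y = (KᵀK)⁻¹·Kᵀ·(x' − x̄) = [0]
z = y + H·x̄ = [0] + [-2] = [-2]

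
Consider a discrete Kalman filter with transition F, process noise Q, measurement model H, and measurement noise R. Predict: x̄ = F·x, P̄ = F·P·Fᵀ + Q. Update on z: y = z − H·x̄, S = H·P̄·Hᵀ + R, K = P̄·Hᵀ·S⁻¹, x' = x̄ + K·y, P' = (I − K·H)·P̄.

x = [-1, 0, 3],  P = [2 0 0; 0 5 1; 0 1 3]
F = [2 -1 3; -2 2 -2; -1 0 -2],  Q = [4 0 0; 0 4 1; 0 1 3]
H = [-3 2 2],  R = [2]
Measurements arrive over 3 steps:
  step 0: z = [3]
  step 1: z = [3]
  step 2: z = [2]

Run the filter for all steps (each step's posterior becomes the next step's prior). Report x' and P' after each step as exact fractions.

step 0: x' = [-14/103, 225/103, -95/103], P' = [239/103 301/103 40/103; 301/103 2843/309 -481/103; 40/103 -481/103 551/103]
step 1: x' = [-64545/245957, 424293/245957, -599553/983828], P' = [540514/245957 570038/245957 199514/245957; 570038/245957 1532660/245957 -638050/245957; 199514/245957 -638050/245957 3835363/983828]
step 2: x' = [-220578682/2342925515, 525110008/334703645, -328101891/468585103], P' = [5109177658/2342925515 745625258/334703645 409722568/468585103; 745625258/334703645 1925679276/334703645 -151159535/66940729; 409722568/468585103 -151159535/66940729 1716042131/468585103]

step 0: x̄ = F·x = [7, -4, -5]
step 0: P̄ = F·P·Fᵀ + Q = [38 -28 -20; -28 36 13; -20 13 17]
step 0: y = z − H·x̄ = [42]
step 0: S = H·P̄·Hᵀ + R = [1236]
step 0: K = P̄·Hᵀ·S⁻¹ = [-35/206; 91/618; 10/103]
step 0: x' = x̄ + K·y = [-14/103, 225/103, -95/103]
step 0: P' = (I − K·H)·P̄ = [239/103 301/103 40/103; 301/103 2843/309 -481/103; 40/103 -481/103 551/103]
step 1: x̄ = F·x = [-538/103, 668/103, 204/103]
step 1: P̄ = F·P·Fᵀ + Q = [28310/309 -25798/309 -4725/103; -25798/309 27368/309 4347/103; -4725/103 4347/103 2912/103]
step 1: y = z − H·x̄ = [-3049/103]
step 1: S = H·P̄·Hᵀ + R = [983828/309]
step 1: K = P̄·Hᵀ·S⁻¹ = [-41219/245957; 39553/245957; 86079/983828]
step 1: x' = x̄ + K·y = [-64545/245957, 424293/245957, -599553/983828]
step 1: P' = (I − K·H)·P̄ = [540514/245957 570038/245957 199514/245957; 570038/245957 1532660/245957 -638050/245957; 199514/245957 -638050/245957 3835363/983828]
step 2: x̄ = F·x = [-4012191/983828, 2554905/491914, 728643/491914]
step 2: P̄ = F·P·Fᵀ + Q = [69001707/983828 -29319465/491914 -17873465/491914; -29319465/491914 15252095/245957 7771556/245957; -17873465/491914 7771556/245957 5911804/245957]
step 2: y = z − H·x̄ = [-23203109/983828]
step 2: S = H·P̄·Hᵀ + R = [2342925515/983828]
step 2: K = P̄·Hᵀ·S⁻¹ = [-395776841/2342925515; 51443714/334703645; 43341534/468585103]
step 2: x' = x̄ + K·y = [-220578682/2342925515, 525110008/334703645, -328101891/468585103]
step 2: P' = (I − K·H)·P̄ = [5109177658/2342925515 745625258/334703645 409722568/468585103; 745625258/334703645 1925679276/334703645 -151159535/66940729; 409722568/468585103 -151159535/66940729 1716042131/468585103]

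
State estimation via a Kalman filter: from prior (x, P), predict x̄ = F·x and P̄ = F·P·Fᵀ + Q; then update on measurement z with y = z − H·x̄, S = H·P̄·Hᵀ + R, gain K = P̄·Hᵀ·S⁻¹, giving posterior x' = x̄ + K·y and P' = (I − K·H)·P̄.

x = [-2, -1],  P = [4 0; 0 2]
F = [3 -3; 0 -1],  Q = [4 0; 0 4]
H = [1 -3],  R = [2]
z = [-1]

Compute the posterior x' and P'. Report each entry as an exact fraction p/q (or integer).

x̄ = F·x = [-3, 1]
P̄ = F·P·Fᵀ + Q = [58 6; 6 6]
y = z − H·x̄ = [5]
S = H·P̄·Hᵀ + R = [78]
K = P̄·Hᵀ·S⁻¹ = [20/39; -2/13]
x' = x̄ + K·y = [-17/39, 3/13]
P' = (I − K·H)·P̄ = [1462/39 158/13; 158/13 54/13]

x' = [-17/39, 3/13]
P' = [1462/39 158/13; 158/13 54/13]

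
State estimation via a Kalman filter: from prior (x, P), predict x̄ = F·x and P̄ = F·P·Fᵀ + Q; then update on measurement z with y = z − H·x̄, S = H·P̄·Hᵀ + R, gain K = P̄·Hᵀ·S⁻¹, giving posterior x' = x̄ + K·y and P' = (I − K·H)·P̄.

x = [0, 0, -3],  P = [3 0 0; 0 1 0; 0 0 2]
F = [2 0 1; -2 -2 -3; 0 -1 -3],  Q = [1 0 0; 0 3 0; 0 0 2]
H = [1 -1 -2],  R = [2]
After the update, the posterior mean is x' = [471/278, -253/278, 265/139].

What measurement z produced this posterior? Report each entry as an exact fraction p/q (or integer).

x̄ = F·x = [-3, 9, 9]
P̄ = F·P·Fᵀ + Q = [15 -18 -6; -18 37 20; -6 20 21]
S = H·P̄·Hᵀ + R = [278]
K = P̄·Hᵀ·S⁻¹ = [45/278; -95/278; -34/139]
x' − x̄ = [1305/278, -2755/278, -986/139] = K·y
y = (KᵀK)⁻¹·Kᵀ·(x' − x̄) = [29]
z = y + H·x̄ = [29] + [-30] = [-1]

z = [-1]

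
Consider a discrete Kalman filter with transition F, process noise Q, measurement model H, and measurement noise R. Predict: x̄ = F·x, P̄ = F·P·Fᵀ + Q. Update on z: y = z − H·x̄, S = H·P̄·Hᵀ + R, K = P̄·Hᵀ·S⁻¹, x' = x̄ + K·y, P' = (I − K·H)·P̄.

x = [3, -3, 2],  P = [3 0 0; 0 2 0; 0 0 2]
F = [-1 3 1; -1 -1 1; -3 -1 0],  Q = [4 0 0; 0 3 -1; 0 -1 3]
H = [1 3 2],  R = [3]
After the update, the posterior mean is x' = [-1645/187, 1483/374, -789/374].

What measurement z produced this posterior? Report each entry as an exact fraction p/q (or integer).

z = [-1]

x̄ = F·x = [-10, 2, -6]
P̄ = F·P·Fᵀ + Q = [27 -1 3; -1 10 10; 3 10 32]
S = H·P̄·Hᵀ + R = [374]
K = P̄·Hᵀ·S⁻¹ = [15/187; 49/374; 97/374]
x' − x̄ = [225/187, 735/374, 1455/374] = K·y
y = (KᵀK)⁻¹·Kᵀ·(x' − x̄) = [15]
z = y + H·x̄ = [15] + [-16] = [-1]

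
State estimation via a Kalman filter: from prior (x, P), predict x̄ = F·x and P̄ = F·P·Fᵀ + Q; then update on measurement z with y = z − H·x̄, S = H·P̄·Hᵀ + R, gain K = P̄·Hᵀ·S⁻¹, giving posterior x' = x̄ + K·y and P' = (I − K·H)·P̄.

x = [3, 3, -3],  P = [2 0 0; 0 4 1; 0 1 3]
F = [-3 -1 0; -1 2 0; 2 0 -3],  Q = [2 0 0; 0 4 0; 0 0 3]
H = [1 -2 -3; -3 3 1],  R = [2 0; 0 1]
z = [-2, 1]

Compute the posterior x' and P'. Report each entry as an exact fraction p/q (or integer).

x' = [-147569/92378, -78371/46189, 124103/92378]
P' = [767655/92378 434832/46189 -323273/92378; 434832/46189 502850/46189 -194244/46189; -323273/92378 -194244/46189 177027/92378]

x̄ = F·x = [-12, 3, 15]
P̄ = F·P·Fᵀ + Q = [24 -2 -9; -2 22 -10; -9 -10 38]
y = z − H·x̄ = [61, -59]
S = H·P̄·Hᵀ + R = [398 -316; -316 483]
K = P̄·Hᵀ·S⁻¹ = [-927/92378 -8623/46189; 5932/46189 9810/46189; -38689/92378 -9309/46189]
x' = x̄ + K·y = [-147569/92378, -78371/46189, 124103/92378]
P' = (I − K·H)·P̄ = [767655/92378 434832/46189 -323273/92378; 434832/46189 502850/46189 -194244/46189; -323273/92378 -194244/46189 177027/92378]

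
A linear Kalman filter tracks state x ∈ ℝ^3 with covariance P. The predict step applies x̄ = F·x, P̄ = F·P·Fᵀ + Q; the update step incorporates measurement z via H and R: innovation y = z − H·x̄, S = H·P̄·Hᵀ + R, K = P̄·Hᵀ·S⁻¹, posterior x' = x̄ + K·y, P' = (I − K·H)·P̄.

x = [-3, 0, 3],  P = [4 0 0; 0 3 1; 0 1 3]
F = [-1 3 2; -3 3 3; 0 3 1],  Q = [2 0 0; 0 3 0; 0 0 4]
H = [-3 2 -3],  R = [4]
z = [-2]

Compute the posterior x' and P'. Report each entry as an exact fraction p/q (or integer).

x' = [6039/637, 11742/637, 2211/637]
P' = [12900/637 24750/637 3804/637; 24750/637 51663/637 9876/637; 3804/637 9876/637 2980/637]

x̄ = F·x = [9, 18, 3]
P̄ = F·P·Fᵀ + Q = [57 72 42; 72 111 48; 42 48 40]
y = z − H·x̄ = [-2]
S = H·P̄·Hᵀ + R = [637]
K = P̄·Hᵀ·S⁻¹ = [-153/637; -138/637; -150/637]
x' = x̄ + K·y = [6039/637, 11742/637, 2211/637]
P' = (I − K·H)·P̄ = [12900/637 24750/637 3804/637; 24750/637 51663/637 9876/637; 3804/637 9876/637 2980/637]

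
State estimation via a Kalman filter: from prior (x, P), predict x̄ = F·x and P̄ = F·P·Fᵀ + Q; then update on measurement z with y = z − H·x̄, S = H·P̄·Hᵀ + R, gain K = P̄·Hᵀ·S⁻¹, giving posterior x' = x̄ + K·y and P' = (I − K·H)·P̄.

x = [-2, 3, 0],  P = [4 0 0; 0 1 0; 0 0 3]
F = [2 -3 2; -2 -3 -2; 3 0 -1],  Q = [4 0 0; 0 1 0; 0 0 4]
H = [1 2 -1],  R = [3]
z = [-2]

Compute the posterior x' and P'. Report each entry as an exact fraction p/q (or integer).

x̄ = F·x = [-13, -5, -6]
P̄ = F·P·Fᵀ + Q = [41 -19 18; -19 38 -18; 18 -18 43]
y = z − H·x̄ = [15]
S = H·P̄·Hᵀ + R = [199]
K = P̄·Hᵀ·S⁻¹ = [-15/199; 75/199; -61/199]
x' = x̄ + K·y = [-2812/199, 130/199, -2109/199]
P' = (I − K·H)·P̄ = [7934/199 -2656/199 2667/199; -2656/199 1937/199 993/199; 2667/199 993/199 4836/199]

x' = [-2812/199, 130/199, -2109/199]
P' = [7934/199 -2656/199 2667/199; -2656/199 1937/199 993/199; 2667/199 993/199 4836/199]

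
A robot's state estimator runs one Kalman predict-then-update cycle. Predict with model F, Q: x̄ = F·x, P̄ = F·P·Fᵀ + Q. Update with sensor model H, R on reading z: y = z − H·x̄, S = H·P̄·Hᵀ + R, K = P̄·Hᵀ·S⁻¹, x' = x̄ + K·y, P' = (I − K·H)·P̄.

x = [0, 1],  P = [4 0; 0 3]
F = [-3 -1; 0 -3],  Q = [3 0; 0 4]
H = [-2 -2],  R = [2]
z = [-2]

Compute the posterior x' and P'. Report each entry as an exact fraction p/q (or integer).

x̄ = F·x = [-1, -3]
P̄ = F·P·Fᵀ + Q = [42 9; 9 31]
y = z − H·x̄ = [-10]
S = H·P̄·Hᵀ + R = [366]
K = P̄·Hᵀ·S⁻¹ = [-17/61; -40/183]
x' = x̄ + K·y = [109/61, -149/183]
P' = (I − K·H)·P̄ = [828/61 -811/61; -811/61 2473/183]

x' = [109/61, -149/183]
P' = [828/61 -811/61; -811/61 2473/183]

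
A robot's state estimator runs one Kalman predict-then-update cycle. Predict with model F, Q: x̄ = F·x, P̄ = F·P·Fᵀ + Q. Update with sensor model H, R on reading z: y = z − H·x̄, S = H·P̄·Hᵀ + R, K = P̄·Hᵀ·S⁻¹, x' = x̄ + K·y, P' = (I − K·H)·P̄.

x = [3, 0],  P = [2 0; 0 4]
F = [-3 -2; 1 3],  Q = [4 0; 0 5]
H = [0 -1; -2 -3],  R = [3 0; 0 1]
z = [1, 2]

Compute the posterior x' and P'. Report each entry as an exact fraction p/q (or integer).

x̄ = F·x = [-9, 3]
P̄ = F·P·Fᵀ + Q = [38 -30; -30 43]
y = z − H·x̄ = [4, -7]
S = H·P̄·Hᵀ + R = [46 69; 69 180]
K = P̄·Hᵀ·S⁻¹ = [1478/1173 -62/153; -331/391 -1/17]
x' = x̄ + K·y = [-3953/3519, 10/391]
P' = (I − K·H)·P̄ = [20666/3519 -1478/391; -1478/391 993/391]

x' = [-3953/3519, 10/391]
P' = [20666/3519 -1478/391; -1478/391 993/391]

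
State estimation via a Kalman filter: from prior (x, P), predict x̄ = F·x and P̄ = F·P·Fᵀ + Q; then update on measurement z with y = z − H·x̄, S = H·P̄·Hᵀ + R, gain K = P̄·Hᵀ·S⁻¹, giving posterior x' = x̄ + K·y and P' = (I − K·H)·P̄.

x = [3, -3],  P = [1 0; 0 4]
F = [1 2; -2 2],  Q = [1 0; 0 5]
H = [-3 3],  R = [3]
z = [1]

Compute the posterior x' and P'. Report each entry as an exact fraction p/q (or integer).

x' = [-125/23, -122/23]
P' = [390/23 388/23; 388/23 787/46]

x̄ = F·x = [-3, -12]
P̄ = F·P·Fᵀ + Q = [18 14; 14 25]
y = z − H·x̄ = [28]
S = H·P̄·Hᵀ + R = [138]
K = P̄·Hᵀ·S⁻¹ = [-2/23; 11/46]
x' = x̄ + K·y = [-125/23, -122/23]
P' = (I − K·H)·P̄ = [390/23 388/23; 388/23 787/46]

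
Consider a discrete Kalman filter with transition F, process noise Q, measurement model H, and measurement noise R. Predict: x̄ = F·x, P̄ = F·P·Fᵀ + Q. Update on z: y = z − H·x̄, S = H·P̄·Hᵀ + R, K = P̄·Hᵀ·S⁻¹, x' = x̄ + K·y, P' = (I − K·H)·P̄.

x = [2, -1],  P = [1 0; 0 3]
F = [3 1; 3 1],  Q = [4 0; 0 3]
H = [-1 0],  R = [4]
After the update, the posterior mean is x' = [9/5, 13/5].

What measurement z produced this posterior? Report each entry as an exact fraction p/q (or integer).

x̄ = F·x = [5, 5]
P̄ = F·P·Fᵀ + Q = [16 12; 12 15]
S = H·P̄·Hᵀ + R = [20]
K = P̄·Hᵀ·S⁻¹ = [-4/5; -3/5]
x' − x̄ = [-16/5, -12/5] = K·y
y = (KᵀK)⁻¹·Kᵀ·(x' − x̄) = [4]
z = y + H·x̄ = [4] + [-5] = [-1]

z = [-1]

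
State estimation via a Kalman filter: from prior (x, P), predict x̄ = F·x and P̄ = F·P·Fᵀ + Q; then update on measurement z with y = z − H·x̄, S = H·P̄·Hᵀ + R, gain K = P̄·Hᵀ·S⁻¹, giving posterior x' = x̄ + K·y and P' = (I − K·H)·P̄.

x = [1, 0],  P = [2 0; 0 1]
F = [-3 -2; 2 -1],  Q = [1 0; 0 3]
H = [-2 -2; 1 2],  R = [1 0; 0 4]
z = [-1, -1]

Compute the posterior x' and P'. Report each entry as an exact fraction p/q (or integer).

x' = [889/979, -486/979]
P' = [3612/979 -3208/979; -3208/979 3040/979]

x̄ = F·x = [-3, 2]
P̄ = F·P·Fᵀ + Q = [23 -10; -10 12]
y = z − H·x̄ = [-3, -2]
S = H·P̄·Hᵀ + R = [61 -34; -34 35]
K = P̄·Hᵀ·S⁻¹ = [-808/979 -701/979; 336/979 718/979]
x' = x̄ + K·y = [889/979, -486/979]
P' = (I − K·H)·P̄ = [3612/979 -3208/979; -3208/979 3040/979]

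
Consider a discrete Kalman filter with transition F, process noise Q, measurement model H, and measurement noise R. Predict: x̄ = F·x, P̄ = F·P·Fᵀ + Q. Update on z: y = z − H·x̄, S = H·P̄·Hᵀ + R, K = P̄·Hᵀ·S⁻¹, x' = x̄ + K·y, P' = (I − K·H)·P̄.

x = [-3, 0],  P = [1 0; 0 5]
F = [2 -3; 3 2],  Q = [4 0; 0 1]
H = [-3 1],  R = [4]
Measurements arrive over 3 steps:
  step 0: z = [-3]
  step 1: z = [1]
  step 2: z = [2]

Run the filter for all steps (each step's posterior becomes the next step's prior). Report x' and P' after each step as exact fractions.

step 0: x̄ = F·x = [-6, -9]
step 0: P̄ = F·P·Fᵀ + Q = [53 -24; -24 30]
step 0: y = z − H·x̄ = [-12]
step 0: S = H·P̄·Hᵀ + R = [655]
step 0: K = P̄·Hᵀ·S⁻¹ = [-183/655; 102/655]
step 0: x' = x̄ + K·y = [-1734/655, -7119/655]
step 0: P' = (I − K·H)·P̄ = [1226/655 2946/655; 2946/655 9246/655]
step 1: x̄ = F·x = [17889/655, -3888/131]
step 1: P̄ = F·P·Fᵀ + Q = [55386/655 -12570/131; -12570/131 16805/131]
step 1: y = z − H·x̄ = [73762/655]
step 1: S = H·P̄·Hᵀ + R = [962219/655]
step 1: K = P̄·Hᵀ·S⁻¹ = [-229008/962219; 272575/962219]
step 1: x' = x̄ + K·y = [490149/962219, 2137618/962219]
step 1: P' = (I − K·H)·P̄ = [1295874/962219 2971590/962219; 2971590/962219 10005070/962219]
step 2: x̄ = F·x = [-5432556/962219, 5745683/962219]
step 2: P̄ = F·P·Fᵀ + Q = [63418922/962219 -67113126/962219; -67113126/962219 88304445/962219]
step 2: y = z − H·x̄ = [-20118913/962219]
step 2: S = H·P̄·Hᵀ + R = [1065602375/962219]
step 2: K = P̄·Hᵀ·S⁻¹ = [-257369892/1065602375; 289643823/1065602375]
step 2: x' = x̄ + K·y = [-634930416/1065602375, 306889154/1065602375]
step 2: P' = (I − K·H)·P̄ = [1392710594/1065602375 3148652214/1065602375; 3148652214/1065602375 10604531934/1065602375]

step 0: x' = [-1734/655, -7119/655], P' = [1226/655 2946/655; 2946/655 9246/655]
step 1: x' = [490149/962219, 2137618/962219], P' = [1295874/962219 2971590/962219; 2971590/962219 10005070/962219]
step 2: x' = [-634930416/1065602375, 306889154/1065602375], P' = [1392710594/1065602375 3148652214/1065602375; 3148652214/1065602375 10604531934/1065602375]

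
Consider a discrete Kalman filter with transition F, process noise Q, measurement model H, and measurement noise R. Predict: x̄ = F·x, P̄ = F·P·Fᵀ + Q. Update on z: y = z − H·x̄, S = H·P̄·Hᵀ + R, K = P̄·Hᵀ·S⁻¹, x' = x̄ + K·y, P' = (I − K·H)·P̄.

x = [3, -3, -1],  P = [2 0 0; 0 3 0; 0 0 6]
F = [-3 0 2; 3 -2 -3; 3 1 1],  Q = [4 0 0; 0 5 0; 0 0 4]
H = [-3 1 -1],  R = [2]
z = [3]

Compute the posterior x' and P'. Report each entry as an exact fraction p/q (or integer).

x̄ = F·x = [-11, 18, 5]
P̄ = F·P·Fᵀ + Q = [46 -54 -6; -54 89 -6; -6 -6 31]
y = z − H·x̄ = [-43]
S = H·P̄·Hᵀ + R = [836]
K = P̄·Hᵀ·S⁻¹ = [-93/418; 257/836; -1/44]
x' = x̄ + K·y = [-599/418, 3997/836, 263/44]
P' = (I − K·H)·P̄ = [965/209 1329/418 -225/22; 1329/418 8355/836 -7/44; -225/22 -7/44 1345/44]

x' = [-599/418, 3997/836, 263/44]
P' = [965/209 1329/418 -225/22; 1329/418 8355/836 -7/44; -225/22 -7/44 1345/44]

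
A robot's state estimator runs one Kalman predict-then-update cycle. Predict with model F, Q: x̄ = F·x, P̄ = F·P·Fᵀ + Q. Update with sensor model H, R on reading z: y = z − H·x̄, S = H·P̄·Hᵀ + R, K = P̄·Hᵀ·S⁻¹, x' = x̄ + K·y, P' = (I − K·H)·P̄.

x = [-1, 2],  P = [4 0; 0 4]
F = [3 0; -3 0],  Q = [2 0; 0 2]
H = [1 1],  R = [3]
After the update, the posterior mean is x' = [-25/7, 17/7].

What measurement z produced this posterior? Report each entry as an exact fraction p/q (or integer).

x̄ = F·x = [-3, 3]
P̄ = F·P·Fᵀ + Q = [38 -36; -36 38]
S = H·P̄·Hᵀ + R = [7]
K = P̄·Hᵀ·S⁻¹ = [2/7; 2/7]
x' − x̄ = [-4/7, -4/7] = K·y
y = (KᵀK)⁻¹·Kᵀ·(x' − x̄) = [-2]
z = y + H·x̄ = [-2] + [0] = [-2]

z = [-2]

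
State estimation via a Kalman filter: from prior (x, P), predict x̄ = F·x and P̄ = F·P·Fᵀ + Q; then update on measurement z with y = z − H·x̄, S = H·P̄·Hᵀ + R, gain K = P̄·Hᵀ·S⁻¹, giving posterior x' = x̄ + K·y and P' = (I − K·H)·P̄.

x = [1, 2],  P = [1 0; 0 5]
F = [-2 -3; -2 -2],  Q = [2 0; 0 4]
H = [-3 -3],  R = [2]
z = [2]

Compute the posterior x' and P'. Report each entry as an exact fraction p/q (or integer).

x̄ = F·x = [-8, -6]
P̄ = F·P·Fᵀ + Q = [51 34; 34 28]
y = z − H·x̄ = [-40]
S = H·P̄·Hᵀ + R = [1325]
K = P̄·Hᵀ·S⁻¹ = [-51/265; -186/1325]
x' = x̄ + K·y = [-16/53, -102/265]
P' = (I − K·H)·P̄ = [102/53 -476/265; -476/265 2504/1325]

x' = [-16/53, -102/265]
P' = [102/53 -476/265; -476/265 2504/1325]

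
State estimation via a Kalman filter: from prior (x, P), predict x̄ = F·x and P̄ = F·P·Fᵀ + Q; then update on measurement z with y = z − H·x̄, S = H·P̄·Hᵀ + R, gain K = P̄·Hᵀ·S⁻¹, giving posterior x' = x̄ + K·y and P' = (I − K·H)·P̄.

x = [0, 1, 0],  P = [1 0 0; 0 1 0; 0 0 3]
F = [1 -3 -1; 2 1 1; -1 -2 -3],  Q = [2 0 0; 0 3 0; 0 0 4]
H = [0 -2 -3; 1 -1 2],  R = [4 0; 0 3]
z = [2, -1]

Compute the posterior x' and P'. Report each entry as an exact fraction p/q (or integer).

x' = [-29261/16199, -12404/16199, -1294/16199]
P' = [118897/16199 46983/16199 -31694/16199; 46983/16199 31282/16199 -15652/16199; -31694/16199 -15652/16199 13652/16199]

x̄ = F·x = [-3, 1, -2]
P̄ = F·P·Fᵀ + Q = [15 -4 14; -4 11 -13; 14 -13 36]
y = z − H·x̄ = [-2, 7]
S = H·P̄·Hᵀ + R = [216 -215; -215 289]
K = P̄·Hᵀ·S⁻¹ = [279/16199 2842/16199; -3902/16199 -5201/16199; -2413/16199 3754/16199]
x' = x̄ + K·y = [-29261/16199, -12404/16199, -1294/16199]
P' = (I − K·H)·P̄ = [118897/16199 46983/16199 -31694/16199; 46983/16199 31282/16199 -15652/16199; -31694/16199 -15652/16199 13652/16199]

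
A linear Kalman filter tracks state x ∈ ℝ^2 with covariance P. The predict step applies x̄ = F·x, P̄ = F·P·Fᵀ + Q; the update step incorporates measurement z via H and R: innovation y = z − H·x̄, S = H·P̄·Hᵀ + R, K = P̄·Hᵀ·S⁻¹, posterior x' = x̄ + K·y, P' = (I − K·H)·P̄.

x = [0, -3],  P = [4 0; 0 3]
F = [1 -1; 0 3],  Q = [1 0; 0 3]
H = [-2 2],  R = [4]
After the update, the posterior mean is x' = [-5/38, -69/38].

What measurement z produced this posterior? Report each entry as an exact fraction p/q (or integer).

z = [-3]

x̄ = F·x = [3, -9]
P̄ = F·P·Fᵀ + Q = [8 -9; -9 30]
S = H·P̄·Hᵀ + R = [228]
K = P̄·Hᵀ·S⁻¹ = [-17/114; 13/38]
x' − x̄ = [-119/38, 273/38] = K·y
y = (KᵀK)⁻¹·Kᵀ·(x' − x̄) = [21]
z = y + H·x̄ = [21] + [-24] = [-3]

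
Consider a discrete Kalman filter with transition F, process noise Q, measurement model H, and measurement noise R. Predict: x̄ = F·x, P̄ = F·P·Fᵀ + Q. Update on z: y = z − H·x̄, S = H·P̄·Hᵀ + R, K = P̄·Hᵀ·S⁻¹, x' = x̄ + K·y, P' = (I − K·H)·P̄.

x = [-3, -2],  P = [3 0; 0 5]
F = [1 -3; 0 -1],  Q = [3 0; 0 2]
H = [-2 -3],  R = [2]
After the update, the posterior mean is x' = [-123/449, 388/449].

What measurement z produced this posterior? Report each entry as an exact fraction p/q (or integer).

x̄ = F·x = [3, 2]
P̄ = F·P·Fᵀ + Q = [51 15; 15 7]
S = H·P̄·Hᵀ + R = [449]
K = P̄·Hᵀ·S⁻¹ = [-147/449; -51/449]
x' − x̄ = [-1470/449, -510/449] = K·y
y = (KᵀK)⁻¹·Kᵀ·(x' − x̄) = [10]
z = y + H·x̄ = [10] + [-12] = [-2]

z = [-2]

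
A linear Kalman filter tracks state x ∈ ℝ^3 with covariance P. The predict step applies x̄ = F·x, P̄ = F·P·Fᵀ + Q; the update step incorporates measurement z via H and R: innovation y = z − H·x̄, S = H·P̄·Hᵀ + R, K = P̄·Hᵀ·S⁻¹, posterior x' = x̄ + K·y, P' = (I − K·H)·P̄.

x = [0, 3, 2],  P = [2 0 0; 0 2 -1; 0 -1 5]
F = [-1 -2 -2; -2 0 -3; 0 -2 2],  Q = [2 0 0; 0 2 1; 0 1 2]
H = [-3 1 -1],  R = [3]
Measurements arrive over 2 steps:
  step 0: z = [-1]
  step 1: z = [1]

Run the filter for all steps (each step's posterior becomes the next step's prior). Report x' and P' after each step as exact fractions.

step 0: x' = [-278/71, -507/71, 715/142], P' = [1192/71 2084/71 -1444/71; 2084/71 3887/71 -2374/71; -1444/71 -2374/71 4027/142]
step 1: x' = [-744826/492157, -1015123/492157, 751483/492157], P' = [10169290/492157 15621474/492157 -14636718/492157; 15621474/492157 25276795/492157 -21722618/492157; -14636718/492157 -21722618/492157 22778704/492157]

step 0: x̄ = F·x = [-10, -6, -2]
step 0: P̄ = F·P·Fᵀ + Q = [24 28 -12; 28 55 -35; -12 -35 38]
step 0: y = z − H·x̄ = [-27]
step 0: S = H·P̄·Hᵀ + R = [142]
step 0: K = P̄·Hᵀ·S⁻¹ = [-16/71; 3/71; -37/142]
step 0: x' = x̄ + K·y = [-278/71, -507/71, 715/142]
step 0: P' = (I − K·H)·P̄ = [1192/71 2084/71 -1444/71; 2084/71 3887/71 -2374/71; -1444/71 -2374/71 4027/142]
step 1: x̄ = F·x = [577/71, -1033/142, 1729/71]
step 1: P̄ = F·P·Fᵀ + Q = [8504/71 -1551/71 14550/71; -1551/71 11407/142 -12142/71; 14550/71 -12142/71 42736/71]
step 1: y = z − H·x̄ = [8095/142]
step 1: S = H·P̄·Hᵀ + R = [492157/142]
step 1: K = P̄·Hᵀ·S⁻¹ = [-83226/492157; 44997/492157; -197056/492157]
step 1: x' = x̄ + K·y = [-744826/492157, -1015123/492157, 751483/492157]
step 1: P' = (I − K·H)·P̄ = [10169290/492157 15621474/492157 -14636718/492157; 15621474/492157 25276795/492157 -21722618/492157; -14636718/492157 -21722618/492157 22778704/492157]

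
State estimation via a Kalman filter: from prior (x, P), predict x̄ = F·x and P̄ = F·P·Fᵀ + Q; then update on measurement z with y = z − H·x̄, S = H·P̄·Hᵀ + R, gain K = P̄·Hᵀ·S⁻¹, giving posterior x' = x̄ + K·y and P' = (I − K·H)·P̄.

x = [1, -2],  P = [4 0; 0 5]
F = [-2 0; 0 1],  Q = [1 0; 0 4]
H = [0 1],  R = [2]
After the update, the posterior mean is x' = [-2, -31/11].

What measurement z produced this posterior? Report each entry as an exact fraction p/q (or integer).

z = [-3]

x̄ = F·x = [-2, -2]
P̄ = F·P·Fᵀ + Q = [17 0; 0 9]
S = H·P̄·Hᵀ + R = [11]
K = P̄·Hᵀ·S⁻¹ = [0; 9/11]
x' − x̄ = [0, -9/11] = K·y
y = (KᵀK)⁻¹·Kᵀ·(x' − x̄) = [-1]
z = y + H·x̄ = [-1] + [-2] = [-3]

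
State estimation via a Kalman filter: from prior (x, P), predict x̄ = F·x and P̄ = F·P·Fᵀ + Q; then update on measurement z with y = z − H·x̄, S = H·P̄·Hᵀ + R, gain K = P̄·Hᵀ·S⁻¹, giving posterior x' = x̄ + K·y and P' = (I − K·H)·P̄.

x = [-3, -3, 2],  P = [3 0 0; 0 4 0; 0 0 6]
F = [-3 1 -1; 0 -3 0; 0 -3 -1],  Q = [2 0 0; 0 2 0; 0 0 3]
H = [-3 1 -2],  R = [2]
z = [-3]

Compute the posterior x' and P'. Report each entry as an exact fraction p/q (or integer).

x̄ = F·x = [4, 9, 7]
P̄ = F·P·Fᵀ + Q = [39 -12 -6; -12 38 36; -6 36 45]
y = z − H·x̄ = [14]
S = H·P̄·Hᵀ + R = [427]
K = P̄·Hᵀ·S⁻¹ = [-117/427; 2/427; -36/427]
x' = x̄ + K·y = [10/61, 553/61, 355/61]
P' = (I − K·H)·P̄ = [2964/427 -4890/427 -6774/427; -4890/427 16222/427 15444/427; -6774/427 15444/427 17919/427]

x' = [10/61, 553/61, 355/61]
P' = [2964/427 -4890/427 -6774/427; -4890/427 16222/427 15444/427; -6774/427 15444/427 17919/427]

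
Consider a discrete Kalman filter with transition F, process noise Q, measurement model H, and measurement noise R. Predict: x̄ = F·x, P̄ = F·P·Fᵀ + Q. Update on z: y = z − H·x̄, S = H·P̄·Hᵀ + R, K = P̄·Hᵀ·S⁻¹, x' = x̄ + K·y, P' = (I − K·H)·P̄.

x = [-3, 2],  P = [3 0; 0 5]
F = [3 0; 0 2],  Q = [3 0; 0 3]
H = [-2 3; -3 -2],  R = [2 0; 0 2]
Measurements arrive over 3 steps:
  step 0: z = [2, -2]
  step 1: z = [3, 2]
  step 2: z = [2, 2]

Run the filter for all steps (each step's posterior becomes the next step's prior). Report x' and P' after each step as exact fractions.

step 0: x' = [3/28, 34/43], P' = [15/98 0; 0 46/301]
step 1: x' = [-5085/5773, 2129/4911], P' = [858/5773 0; 0 2174/14733]
step 2: x' = [-280920/337079, 131338/717101], P' = [50082/337079 0; 0 105790/717101]

step 0: x̄ = F·x = [-9, 4]
step 0: P̄ = F·P·Fᵀ + Q = [30 0; 0 23]
step 0: y = z − H·x̄ = [-28, -21]
step 0: S = H·P̄·Hᵀ + R = [329 42; 42 364]
step 0: K = P̄·Hᵀ·S⁻¹ = [-15/98 -45/196; 69/301 -46/301]
step 0: x' = x̄ + K·y = [3/28, 34/43]
step 0: P' = (I − K·H)·P̄ = [15/98 0; 0 46/301]
step 1: x̄ = F·x = [9/28, 68/43]
step 1: P̄ = F·P·Fᵀ + Q = [429/98 0; 0 1087/301]
step 1: y = z − H·x̄ = [-663/602, 7377/1204]
step 1: S = H·P̄·Hᵀ + R = [109589/2107 9687/2107; 9687/2107 235323/4214]
step 1: K = P̄·Hᵀ·S⁻¹ = [-858/5773 -1287/5773; 1087/4911 -2174/14733]
step 1: x' = x̄ + K·y = [-5085/5773, 2129/4911]
step 1: P' = (I − K·H)·P̄ = [858/5773 0; 0 2174/14733]
step 2: x̄ = F·x = [-15255/5773, 4258/4911]
step 2: P̄ = F·P·Fᵀ + Q = [25041/5773 0; 0 52895/14733]
step 2: y = z − H·x̄ = [-55625502/9450401, -118886641/28351203]
step 2: S = H·P̄·Hᵀ + R = [488232105/9450401 127132436/28351203; 127132436/28351203 4711920035/85053609]
step 2: K = P̄·Hᵀ·S⁻¹ = [-50082/337079 -75123/337079; 158685/717101 -105790/717101]
step 2: x' = x̄ + K·y = [-280920/337079, 131338/717101]
step 2: P' = (I − K·H)·P̄ = [50082/337079 0; 0 105790/717101]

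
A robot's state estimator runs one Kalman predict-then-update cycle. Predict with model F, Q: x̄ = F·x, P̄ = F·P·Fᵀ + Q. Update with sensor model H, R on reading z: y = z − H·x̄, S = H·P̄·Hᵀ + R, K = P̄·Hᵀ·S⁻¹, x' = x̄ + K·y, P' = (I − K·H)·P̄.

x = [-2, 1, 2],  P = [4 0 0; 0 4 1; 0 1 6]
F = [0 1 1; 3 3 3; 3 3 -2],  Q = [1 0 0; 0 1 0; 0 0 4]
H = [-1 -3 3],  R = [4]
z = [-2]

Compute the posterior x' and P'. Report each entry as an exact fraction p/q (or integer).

x̄ = F·x = [3, 3, -7]
P̄ = F·P·Fᵀ + Q = [13 36 1; 36 145 39; 1 39 88]
y = z − H·x̄ = [31]
S = H·P̄·Hᵀ + R = [1622]
K = P̄·Hᵀ·S⁻¹ = [-59/811; -177/811; 73/811]
x' = x̄ + K·y = [604/811, -3054/811, -3414/811]
P' = (I − K·H)·P̄ = [3581/811 8310/811 9425/811; 8310/811 54937/811 57471/811; 9425/811 57471/811 60710/811]

x' = [604/811, -3054/811, -3414/811]
P' = [3581/811 8310/811 9425/811; 8310/811 54937/811 57471/811; 9425/811 57471/811 60710/811]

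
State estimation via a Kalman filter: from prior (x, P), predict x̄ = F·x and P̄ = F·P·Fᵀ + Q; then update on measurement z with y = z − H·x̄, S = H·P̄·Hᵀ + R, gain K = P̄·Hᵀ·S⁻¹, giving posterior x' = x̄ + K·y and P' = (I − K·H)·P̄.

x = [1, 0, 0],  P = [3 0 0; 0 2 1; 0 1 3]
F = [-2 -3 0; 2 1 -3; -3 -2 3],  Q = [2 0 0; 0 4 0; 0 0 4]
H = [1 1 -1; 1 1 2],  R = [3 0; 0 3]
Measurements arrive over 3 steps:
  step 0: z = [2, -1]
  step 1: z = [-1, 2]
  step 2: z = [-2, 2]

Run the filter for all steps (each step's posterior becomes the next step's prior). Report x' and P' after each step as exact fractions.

step 0: x' = [-571/3922, 2162/1961, -2002/1961], P' = [8975/1961 -7294/1961 761/3922; -7294/1961 8779/1961 -1020/1961; 761/3922 -1020/1961 1291/1961]
step 1: x' = [-6095484/14652349, 6085621/14652349, 12682988/14652349], P' = [67098629/14652349 -54978689/14652349 2276646/14652349; -54978689/14652349 65629096/14652349 -6921799/14652349; 2276646/14652349 -6921799/14652349 9524690/14652349]
step 2: x' = [4893351954/13633866259, -16312829070/13633866259, 18874027221/13633866259], P' = [124153360221/27267732518 -101605733109/27267732518 4142044095/27267732518; -101605733109/27267732518 121479717377/27267732518 -12812276149/27267732518; 4142044095/27267732518 -12812276149/27267732518 17724155261/27267732518]

step 0: x̄ = F·x = [-2, 2, -3]
step 0: P̄ = F·P·Fᵀ + Q = [32 -9 21; -9 39 -40; 21 -40 54]
step 0: y = z − H·x̄ = [-1, 5]
step 0: S = H·P̄·Hᵀ + R = [148 -74; -74 196]
step 0: K = P̄·Hᵀ·S⁻¹ = [867/3922 22/53; 835/1961 -5/53; -1287/3922 35/106]
step 0: x' = x̄ + K·y = [-571/3922, 2162/1961, -2002/1961]
step 0: P' = (I − K·H)·P̄ = [8975/1961 -7294/1961 761/3922; -7294/1961 8779/1961 -1020/1961; 761/3922 -1020/1961 1291/1961]
step 1: x̄ = F·x = [-5915/1961, 7597/1961, -18947/3922]
step 1: P̄ = F·P·Fᵀ + Q = [31305/1961 -10782/1961 18599/1961; -10782/1961 36520/1961 -70883/3922; 18599/1961 -70883/3922 53217/1961]
step 1: y = z − H·x̄ = [-709/106, 21187/1961]
step 1: S = H·P̄·Hᵀ + R = [3758/53 -4163/106; -4163/106 197642/1961]
step 1: K = P̄·Hᵀ·S⁻¹ = [3281098/14652349 5557744/14652349; 5857402/14652349 -1064397/14652349; -4723281/14652349 4801409/14652349]
step 1: x' = x̄ + K·y = [-6095484/14652349, 6085621/14652349, 12682988/14652349]
step 1: P' = (I − K·H)·P̄ = [67098629/14652349 -54978689/14652349 2276646/14652349; -54978689/14652349 65629096/14652349 -6921799/14652349; 2276646/14652349 -6921799/14652349 9524690/14652349]
step 2: x̄ = F·x = [-6065895/14652349, -44154311/14652349, 44164174/14652349]
step 2: P̄ = F·P·Fᵀ + Q = [228616810/14652349 -74088607/14652349 130279708/14652349; -74088607/14652349 272651504/14652349 -262867854/14652349; 130279708/14652349 -262867854/14652349 393073343/14652349]
step 2: y = z − H·x̄ = [65079682/14652349, -8803444/14652349]
step 2: S = H·P̄·Hᵀ + R = [1055297782/14652349 -565643732/14652349; -565643732/14652349 1438988935/14652349]
step 2: K = P̄·Hᵀ·S⁻¹ = [6135194339/27267732518 5138619217/13633866259; 10895420139/27267732518 -958428005/13633866259; -8798129105/27267732518 4463013078/13633866259]
step 2: x' = x̄ + K·y = [4893351954/13633866259, -16312829070/13633866259, 18874027221/13633866259]
step 2: P' = (I − K·H)·P̄ = [124153360221/27267732518 -101605733109/27267732518 4142044095/27267732518; -101605733109/27267732518 121479717377/27267732518 -12812276149/27267732518; 4142044095/27267732518 -12812276149/27267732518 17724155261/27267732518]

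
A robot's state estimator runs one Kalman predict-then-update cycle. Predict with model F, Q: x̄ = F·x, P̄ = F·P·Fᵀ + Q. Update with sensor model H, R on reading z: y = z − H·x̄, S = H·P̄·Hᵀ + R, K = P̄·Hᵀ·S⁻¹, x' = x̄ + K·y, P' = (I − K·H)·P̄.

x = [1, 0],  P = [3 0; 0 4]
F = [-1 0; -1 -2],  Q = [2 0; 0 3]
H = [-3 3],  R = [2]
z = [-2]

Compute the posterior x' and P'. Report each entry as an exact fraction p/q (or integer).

x' = [-179/191, -305/191]
P' = [919/191 915/191; 915/191 953/191]

x̄ = F·x = [-1, -1]
P̄ = F·P·Fᵀ + Q = [5 3; 3 22]
y = z − H·x̄ = [-2]
S = H·P̄·Hᵀ + R = [191]
K = P̄·Hᵀ·S⁻¹ = [-6/191; 57/191]
x' = x̄ + K·y = [-179/191, -305/191]
P' = (I − K·H)·P̄ = [919/191 915/191; 915/191 953/191]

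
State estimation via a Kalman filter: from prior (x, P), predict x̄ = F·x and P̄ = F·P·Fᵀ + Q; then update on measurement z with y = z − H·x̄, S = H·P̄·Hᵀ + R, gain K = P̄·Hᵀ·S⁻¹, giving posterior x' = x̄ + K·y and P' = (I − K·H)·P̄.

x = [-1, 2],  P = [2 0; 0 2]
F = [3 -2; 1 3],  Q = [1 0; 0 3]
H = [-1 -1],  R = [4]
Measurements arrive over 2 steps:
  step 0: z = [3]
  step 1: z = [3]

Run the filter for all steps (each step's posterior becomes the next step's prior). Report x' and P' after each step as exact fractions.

step 0: x̄ = F·x = [-7, 5]
step 0: P̄ = F·P·Fᵀ + Q = [27 -6; -6 23]
step 0: y = z − H·x̄ = [1]
step 0: S = H·P̄·Hᵀ + R = [42]
step 0: K = P̄·Hᵀ·S⁻¹ = [-1/2; -17/42]
step 0: x' = x̄ + K·y = [-15/2, 193/42]
step 0: P' = (I − K·H)·P̄ = [33/2 -29/2; -29/2 677/42]
step 1: x̄ = F·x = [-1331/42, 44/7]
step 1: P̄ = F·P·Fᵀ + Q = [16295/42 -1041/7; -1041/7 543/7]
step 1: y = z − H·x̄ = [-941/42]
step 1: S = H·P̄·Hᵀ + R = [7229/42]
step 1: K = P̄·Hᵀ·S⁻¹ = [-10049/7229; 2988/7229]
step 1: x' = x̄ + K·y = [-3945/7229, -21506/7229]
step 1: P' = (I − K·H)·P̄ = [400337/7229 -360141/7229; -360141/7229 348189/7229]

step 0: x' = [-15/2, 193/42], P' = [33/2 -29/2; -29/2 677/42]
step 1: x' = [-3945/7229, -21506/7229], P' = [400337/7229 -360141/7229; -360141/7229 348189/7229]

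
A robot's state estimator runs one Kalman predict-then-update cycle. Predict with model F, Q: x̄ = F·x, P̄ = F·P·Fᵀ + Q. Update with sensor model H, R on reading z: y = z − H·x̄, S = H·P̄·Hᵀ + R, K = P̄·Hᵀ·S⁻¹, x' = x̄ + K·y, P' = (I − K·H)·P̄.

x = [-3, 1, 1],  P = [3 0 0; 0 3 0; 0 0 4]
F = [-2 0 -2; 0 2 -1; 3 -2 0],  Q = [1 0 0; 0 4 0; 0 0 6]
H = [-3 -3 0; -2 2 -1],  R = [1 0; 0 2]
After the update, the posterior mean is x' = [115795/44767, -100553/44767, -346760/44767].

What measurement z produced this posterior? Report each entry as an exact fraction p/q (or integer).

x̄ = F·x = [4, 1, -11]
P̄ = F·P·Fᵀ + Q = [29 8 -18; 8 20 -12; -18 -12 45]
S = H·P̄·Hᵀ + R = [586 -36; -36 155]
K = P̄·Hᵀ·S⁻¹ = [-18069/89534 -9030/44767; -5862/44767 9036/44767; 6381/44767 -8049/44767]
x' − x̄ = [-63273/44767, -145320/44767, 145677/44767] = K·y
y = (KᵀK)⁻¹·Kᵀ·(x' − x̄) = [14, -7]
z = y + H·x̄ = [14, -7] + [-15, 5] = [-1, -2]

z = [-1, -2]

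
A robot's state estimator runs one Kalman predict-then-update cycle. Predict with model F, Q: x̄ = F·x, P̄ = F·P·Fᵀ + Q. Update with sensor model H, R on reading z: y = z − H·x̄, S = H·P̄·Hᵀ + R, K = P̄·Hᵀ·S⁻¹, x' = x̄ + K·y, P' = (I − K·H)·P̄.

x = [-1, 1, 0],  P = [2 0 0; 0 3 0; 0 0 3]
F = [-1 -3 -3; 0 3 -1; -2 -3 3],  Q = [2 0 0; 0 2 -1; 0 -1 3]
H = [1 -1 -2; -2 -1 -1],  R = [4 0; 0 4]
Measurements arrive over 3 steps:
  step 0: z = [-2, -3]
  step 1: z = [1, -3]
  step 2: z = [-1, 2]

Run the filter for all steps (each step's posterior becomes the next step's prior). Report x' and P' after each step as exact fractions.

step 0: x̄ = F·x = [-2, 3, -1]
step 0: P̄ = F·P·Fᵀ + Q = [58 -18 4; -18 32 -37; 4 -37 65]
step 0: y = z − H·x̄ = [1, -5]
step 0: S = H·P̄·Hᵀ + R = [226 -71; -71 203]
step 0: K = P̄·Hᵀ·S⁻¹ = [6562/40837 -18224/40837; 7783/40837 10970/40837; -20623/40837 -14455/40837]
step 0: x' = x̄ + K·y = [16008/40837, 75444/40837, 10815/40837]
step 0: P' = (I − K·H)·P̄ = [63482/40837 -145370/40837 91302/40837; -145370/40837 670222/40837 -423362/40837; 91302/40837 -423362/40837 298578/40837]
step 1: x̄ = F·x = [-274785/40837, 215517/40837, -225903/40837]
step 1: P̄ = F·P·Fᵀ + Q = [919432/40837 -2068680/40837 2437336/40837; -2068680/40837 8952422/40837 -10994089/40837; 2437336/40837 -10994089/40837 13876091/40837]
step 1: y = z − H·x̄ = [79333/40837, -682467/40837]
step 1: S = H·P̄·Hᵀ + R = [15951226/40837 7126801/40837; 7126801/40837 6156035/40837]
step 1: K = P̄·Hᵀ·S⁻¹ = [100860160/1160834857 -533034080/1160834857; 574895509/1160834857 499617698/1160834857; -61932541/89294989 -40813807/89294989]
step 1: x' = x̄ + K·y = [184705405/165833551, -158066600/165833551, 9685811/12756427]
step 1: P' = (I − K·H)·P̄ = [1981146152/1160834857 -5238017480/1160834857 262143192/89294989; -5238017480/1160834857 24492727852/1160834857 -1231935668/89294989; 262143192/89294989 -1231935668/89294989 870904512/89294989]
step 2: x̄ = F·x = [-88252234/165833551, -600115343/165833551, 482535619/165833551]
step 2: P̄ = F·P·Fᵀ + Q = [27379312222/1160834857 -71256378660/1160834857 85582442236/1160834857; -71256378660/1160834857 330168961142/1160834857 -409498797829/1160834857; 85582442236/1160834857 -409498797829/1160834857 518259866351/1160834857]
step 2: y = z − H·x̄ = [287374578/165833551, 37582910/165833551]
step 2: S = H·P̄·Hᵀ + R = [85345553608/165833551 38417803423/165833551; 38417803423/165833551 200896074455/1160834857]
step 2: K = P̄·Hᵀ·S⁻¹ = [3452466513610/41089956236287 -2678812256870/5869993748041; 20872642378729/41089956236287 2490509430824/5869993748041; -28853273901793/41089956236287 -2661496450693/5869993748041]
step 2: x' = x̄ + K·y = [-20133876558578/41089956236287, -108574182571249/41089956236287, 65339507713439/41089956236287]
step 2: P' = (I − K·H)·P̄ = [68885758743302/41089956236287 -180605441277350/41089956236287 117840666983106/41089956236287; -180605441277350/41089956236287 847049247775522/41089956236287 -555572629283894/41089956236287; 117840666983106/41089956236287 -555572629283894/41089956236287 394413195937086/41089956236287]

step 0: x' = [16008/40837, 75444/40837, 10815/40837], P' = [63482/40837 -145370/40837 91302/40837; -145370/40837 670222/40837 -423362/40837; 91302/40837 -423362/40837 298578/40837]
step 1: x' = [184705405/165833551, -158066600/165833551, 9685811/12756427], P' = [1981146152/1160834857 -5238017480/1160834857 262143192/89294989; -5238017480/1160834857 24492727852/1160834857 -1231935668/89294989; 262143192/89294989 -1231935668/89294989 870904512/89294989]
step 2: x' = [-20133876558578/41089956236287, -108574182571249/41089956236287, 65339507713439/41089956236287], P' = [68885758743302/41089956236287 -180605441277350/41089956236287 117840666983106/41089956236287; -180605441277350/41089956236287 847049247775522/41089956236287 -555572629283894/41089956236287; 117840666983106/41089956236287 -555572629283894/41089956236287 394413195937086/41089956236287]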